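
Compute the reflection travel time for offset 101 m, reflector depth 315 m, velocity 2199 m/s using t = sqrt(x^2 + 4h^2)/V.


x^2 + 4h^2 = 101^2 + 4*315^2 = 10201 + 396900 = 407101
sqrt(407101) = 638.0447
t = 638.0447 / 2199 = 0.2902 s

0.2902


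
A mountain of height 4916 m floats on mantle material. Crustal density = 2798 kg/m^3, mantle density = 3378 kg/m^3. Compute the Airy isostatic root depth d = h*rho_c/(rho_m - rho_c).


rho_m - rho_c = 3378 - 2798 = 580
d = 4916 * 2798 / 580
= 13754968 / 580
= 23715.46 m

23715.46


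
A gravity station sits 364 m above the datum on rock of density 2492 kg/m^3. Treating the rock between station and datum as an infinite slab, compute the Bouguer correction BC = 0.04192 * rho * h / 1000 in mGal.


BC = 0.04192 * rho * h / 1000
= 0.04192 * 2492 * 364 / 1000
= 38.0251 mGal

38.0251


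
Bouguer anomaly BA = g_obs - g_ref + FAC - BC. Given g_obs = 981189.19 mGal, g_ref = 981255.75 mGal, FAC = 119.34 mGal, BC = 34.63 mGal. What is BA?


BA = g_obs - g_ref + FAC - BC
= 981189.19 - 981255.75 + 119.34 - 34.63
= 18.15 mGal

18.15


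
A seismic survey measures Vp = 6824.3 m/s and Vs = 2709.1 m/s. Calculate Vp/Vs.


Vp/Vs = 6824.3 / 2709.1
= 2.519

2.519


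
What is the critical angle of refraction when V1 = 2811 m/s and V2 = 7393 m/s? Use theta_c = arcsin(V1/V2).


V1/V2 = 2811/7393 = 0.380225
theta_c = arcsin(0.380225) = 22.3476 degrees

22.3476


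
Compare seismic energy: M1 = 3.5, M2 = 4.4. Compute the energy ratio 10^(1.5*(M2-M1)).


M2 - M1 = 4.4 - 3.5 = 0.9
1.5 * 0.9 = 1.35
ratio = 10^1.35 = 22.39

22.39


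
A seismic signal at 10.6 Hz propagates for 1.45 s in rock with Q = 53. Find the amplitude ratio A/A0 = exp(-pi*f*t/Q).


pi*f*t/Q = pi*10.6*1.45/53 = 0.911062
A/A0 = exp(-0.911062) = 0.402097

0.402097


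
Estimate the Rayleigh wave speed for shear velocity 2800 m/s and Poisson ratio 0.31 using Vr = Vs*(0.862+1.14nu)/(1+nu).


Numerator factor = 0.862 + 1.14*0.31 = 1.2154
Denominator = 1 + 0.31 = 1.31
Vr = 2800 * 1.2154 / 1.31 = 2597.8 m/s

2597.8


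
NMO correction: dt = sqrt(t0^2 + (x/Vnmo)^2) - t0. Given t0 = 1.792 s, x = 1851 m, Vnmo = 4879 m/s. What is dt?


x/Vnmo = 1851/4879 = 0.379381
(x/Vnmo)^2 = 0.14393
t0^2 = 3.211264
sqrt(3.211264 + 0.14393) = 1.831719
dt = 1.831719 - 1.792 = 0.039719

0.039719


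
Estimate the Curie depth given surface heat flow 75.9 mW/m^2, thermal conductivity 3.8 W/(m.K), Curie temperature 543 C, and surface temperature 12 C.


T_Curie - T_surf = 543 - 12 = 531 C
Convert q to W/m^2: 75.9 mW/m^2 = 0.0759 W/m^2
d = 531 * 3.8 / 0.0759 = 26584.98 m

26584.98


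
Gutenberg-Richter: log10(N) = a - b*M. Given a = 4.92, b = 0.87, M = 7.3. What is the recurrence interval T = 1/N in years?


log10(N) = 4.92 - 0.87*7.3 = -1.431
N = 10^-1.431 = 0.037068
T = 1/N = 1/0.037068 = 26.9774 years

26.9774


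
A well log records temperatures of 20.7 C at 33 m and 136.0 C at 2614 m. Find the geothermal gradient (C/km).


dT = 136.0 - 20.7 = 115.3 C
dz = 2614 - 33 = 2581 m
gradient = dT/dz * 1000 = 115.3/2581 * 1000 = 44.6726 C/km

44.6726


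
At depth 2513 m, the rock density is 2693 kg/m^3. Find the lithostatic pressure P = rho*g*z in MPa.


P = rho * g * z / 1e6
= 2693 * 9.81 * 2513 / 1e6
= 66389263.29 / 1e6
= 66.3893 MPa

66.3893


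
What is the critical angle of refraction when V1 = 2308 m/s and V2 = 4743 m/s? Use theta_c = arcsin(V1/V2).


V1/V2 = 2308/4743 = 0.486612
theta_c = arcsin(0.486612) = 29.1181 degrees

29.1181


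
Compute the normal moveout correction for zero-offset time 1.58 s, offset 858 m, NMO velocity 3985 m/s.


x/Vnmo = 858/3985 = 0.215307
(x/Vnmo)^2 = 0.046357
t0^2 = 2.4964
sqrt(2.4964 + 0.046357) = 1.594603
dt = 1.594603 - 1.58 = 0.014603

0.014603


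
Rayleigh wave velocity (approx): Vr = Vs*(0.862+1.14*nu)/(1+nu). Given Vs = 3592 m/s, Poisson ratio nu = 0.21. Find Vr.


Numerator factor = 0.862 + 1.14*0.21 = 1.1014
Denominator = 1 + 0.21 = 1.21
Vr = 3592 * 1.1014 / 1.21 = 3269.61 m/s

3269.61


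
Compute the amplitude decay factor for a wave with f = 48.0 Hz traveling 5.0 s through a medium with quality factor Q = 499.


pi*f*t/Q = pi*48.0*5.0/499 = 1.510986
A/A0 = exp(-1.510986) = 0.220692

0.220692


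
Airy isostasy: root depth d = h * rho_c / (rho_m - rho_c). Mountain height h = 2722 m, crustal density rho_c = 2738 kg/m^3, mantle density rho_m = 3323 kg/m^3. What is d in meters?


rho_m - rho_c = 3323 - 2738 = 585
d = 2722 * 2738 / 585
= 7452836 / 585
= 12739.89 m

12739.89


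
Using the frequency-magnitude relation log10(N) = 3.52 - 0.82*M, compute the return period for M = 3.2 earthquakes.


log10(N) = 3.52 - 0.82*3.2 = 0.896
N = 10^0.896 = 7.870458
T = 1/N = 1/7.870458 = 0.1271 years

0.1271


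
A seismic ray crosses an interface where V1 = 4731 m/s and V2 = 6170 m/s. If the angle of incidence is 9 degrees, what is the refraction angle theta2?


sin(theta1) = sin(9 deg) = 0.156434
sin(theta2) = V2/V1 * sin(theta1) = 6170/4731 * 0.156434 = 0.204016
theta2 = arcsin(0.204016) = 11.7719 degrees

11.7719


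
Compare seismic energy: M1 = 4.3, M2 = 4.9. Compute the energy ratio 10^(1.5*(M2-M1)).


M2 - M1 = 4.9 - 4.3 = 0.6
1.5 * 0.6 = 0.9
ratio = 10^0.9 = 7.94

7.94


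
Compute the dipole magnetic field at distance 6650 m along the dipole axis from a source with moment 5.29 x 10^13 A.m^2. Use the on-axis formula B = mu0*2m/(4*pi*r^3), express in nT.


m = 5.29 x 10^13 = 52900000000000 A.m^2
2m = 105800000000000 A.m^2
r^3 = 6650^3 = 294079625000
B = (4pi*10^-7) * 105800000000000 / (4*pi * 294079625000) * 1e9
= 132952201.09992 / 3695513557881.77 * 1e9
= 35976.6509 nT

35976.6509


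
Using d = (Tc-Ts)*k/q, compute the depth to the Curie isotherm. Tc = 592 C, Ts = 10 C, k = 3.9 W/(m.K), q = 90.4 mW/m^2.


T_Curie - T_surf = 592 - 10 = 582 C
Convert q to W/m^2: 90.4 mW/m^2 = 0.0904 W/m^2
d = 582 * 3.9 / 0.0904 = 25108.41 m

25108.41


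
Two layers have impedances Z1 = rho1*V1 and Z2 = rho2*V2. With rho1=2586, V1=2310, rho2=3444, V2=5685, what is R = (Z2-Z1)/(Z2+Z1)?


Z1 = 2586 * 2310 = 5973660
Z2 = 3444 * 5685 = 19579140
R = (19579140 - 5973660) / (19579140 + 5973660) = 13605480 / 25552800 = 0.5324

0.5324


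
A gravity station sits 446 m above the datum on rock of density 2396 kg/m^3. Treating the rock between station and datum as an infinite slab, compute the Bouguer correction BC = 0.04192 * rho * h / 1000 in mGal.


BC = 0.04192 * rho * h / 1000
= 0.04192 * 2396 * 446 / 1000
= 44.7964 mGal

44.7964


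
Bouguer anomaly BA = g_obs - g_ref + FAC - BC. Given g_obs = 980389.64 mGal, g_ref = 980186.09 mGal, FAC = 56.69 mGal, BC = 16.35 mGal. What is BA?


BA = g_obs - g_ref + FAC - BC
= 980389.64 - 980186.09 + 56.69 - 16.35
= 243.89 mGal

243.89


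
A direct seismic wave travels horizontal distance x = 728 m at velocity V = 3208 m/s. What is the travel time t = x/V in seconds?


t = x / V
= 728 / 3208
= 0.2269 s

0.2269


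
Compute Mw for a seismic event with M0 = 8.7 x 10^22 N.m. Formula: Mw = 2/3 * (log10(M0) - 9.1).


log10(M0) = log10(8.7 x 10^22) = 22.9395
Mw = 2/3 * (22.9395 - 9.1)
= 2/3 * 13.8395
= 9.23

9.23


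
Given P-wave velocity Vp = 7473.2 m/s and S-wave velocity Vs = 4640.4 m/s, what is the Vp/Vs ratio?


Vp/Vs = 7473.2 / 4640.4
= 1.6105

1.6105


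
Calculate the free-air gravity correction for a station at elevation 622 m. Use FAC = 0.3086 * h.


FAC = 0.3086 * h
= 0.3086 * 622
= 191.9492 mGal

191.9492


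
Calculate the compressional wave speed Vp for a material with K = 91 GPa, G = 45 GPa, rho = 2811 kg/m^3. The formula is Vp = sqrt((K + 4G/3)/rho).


First compute the effective modulus:
K + 4G/3 = 91e9 + 4*45e9/3 = 151000000000.0 Pa
Then divide by density:
151000000000.0 / 2811 = 53717538.2426 Pa/(kg/m^3)
Take the square root:
Vp = sqrt(53717538.2426) = 7329.22 m/s

7329.22


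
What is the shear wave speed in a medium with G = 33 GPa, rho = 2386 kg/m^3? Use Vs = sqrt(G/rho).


Convert G to Pa: G = 33e9 Pa
Compute G/rho = 33e9 / 2386 = 13830678.9606
Vs = sqrt(13830678.9606) = 3718.96 m/s

3718.96


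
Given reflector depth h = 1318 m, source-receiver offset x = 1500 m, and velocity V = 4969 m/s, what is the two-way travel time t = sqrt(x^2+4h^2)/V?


x^2 + 4h^2 = 1500^2 + 4*1318^2 = 2250000 + 6948496 = 9198496
sqrt(9198496) = 3032.9022
t = 3032.9022 / 4969 = 0.6104 s

0.6104


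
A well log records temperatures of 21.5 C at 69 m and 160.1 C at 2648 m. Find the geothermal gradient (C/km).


dT = 160.1 - 21.5 = 138.6 C
dz = 2648 - 69 = 2579 m
gradient = dT/dz * 1000 = 138.6/2579 * 1000 = 53.7418 C/km

53.7418


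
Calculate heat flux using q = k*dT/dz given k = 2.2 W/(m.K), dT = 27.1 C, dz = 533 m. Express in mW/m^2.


q = k * dT / dz * 1000
= 2.2 * 27.1 / 533 * 1000
= 0.111857 * 1000
= 111.8574 mW/m^2

111.8574


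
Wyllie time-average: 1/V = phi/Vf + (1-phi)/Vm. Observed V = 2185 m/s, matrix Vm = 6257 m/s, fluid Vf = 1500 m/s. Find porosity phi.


1/V - 1/Vm = 1/2185 - 1/6257 = 0.00029784
1/Vf - 1/Vm = 1/1500 - 1/6257 = 0.00050685
phi = 0.00029784 / 0.00050685 = 0.5876

0.5876


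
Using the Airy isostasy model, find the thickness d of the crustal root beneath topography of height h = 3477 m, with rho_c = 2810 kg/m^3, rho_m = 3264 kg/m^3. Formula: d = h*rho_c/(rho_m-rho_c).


rho_m - rho_c = 3264 - 2810 = 454
d = 3477 * 2810 / 454
= 9770370 / 454
= 21520.64 m

21520.64


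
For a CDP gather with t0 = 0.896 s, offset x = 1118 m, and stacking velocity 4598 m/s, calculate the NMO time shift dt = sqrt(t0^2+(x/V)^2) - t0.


x/Vnmo = 1118/4598 = 0.243149
(x/Vnmo)^2 = 0.059122
t0^2 = 0.802816
sqrt(0.802816 + 0.059122) = 0.928406
dt = 0.928406 - 0.896 = 0.032406

0.032406


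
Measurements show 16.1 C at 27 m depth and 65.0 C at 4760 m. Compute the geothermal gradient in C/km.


dT = 65.0 - 16.1 = 48.9 C
dz = 4760 - 27 = 4733 m
gradient = dT/dz * 1000 = 48.9/4733 * 1000 = 10.3317 C/km

10.3317


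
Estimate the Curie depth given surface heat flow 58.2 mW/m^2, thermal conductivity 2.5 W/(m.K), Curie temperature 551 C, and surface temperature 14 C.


T_Curie - T_surf = 551 - 14 = 537 C
Convert q to W/m^2: 58.2 mW/m^2 = 0.0582 W/m^2
d = 537 * 2.5 / 0.0582 = 23067.01 m

23067.01


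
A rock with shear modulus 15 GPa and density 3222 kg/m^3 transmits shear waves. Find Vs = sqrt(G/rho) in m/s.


Convert G to Pa: G = 15e9 Pa
Compute G/rho = 15e9 / 3222 = 4655493.4823
Vs = sqrt(4655493.4823) = 2157.66 m/s

2157.66


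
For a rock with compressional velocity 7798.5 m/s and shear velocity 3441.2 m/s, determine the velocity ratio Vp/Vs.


Vp/Vs = 7798.5 / 3441.2
= 2.2662

2.2662


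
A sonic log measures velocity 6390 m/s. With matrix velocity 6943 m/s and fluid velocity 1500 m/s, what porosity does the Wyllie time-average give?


1/V - 1/Vm = 1/6390 - 1/6943 = 1.246e-05
1/Vf - 1/Vm = 1/1500 - 1/6943 = 0.00052264
phi = 1.246e-05 / 0.00052264 = 0.0238

0.0238


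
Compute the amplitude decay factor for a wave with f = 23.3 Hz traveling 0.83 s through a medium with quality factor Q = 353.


pi*f*t/Q = pi*23.3*0.83/353 = 0.172111
A/A0 = exp(-0.172111) = 0.841886

0.841886


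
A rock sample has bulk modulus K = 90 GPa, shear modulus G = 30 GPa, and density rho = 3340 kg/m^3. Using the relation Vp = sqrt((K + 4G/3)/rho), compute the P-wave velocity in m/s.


First compute the effective modulus:
K + 4G/3 = 90e9 + 4*30e9/3 = 130000000000.0 Pa
Then divide by density:
130000000000.0 / 3340 = 38922155.6886 Pa/(kg/m^3)
Take the square root:
Vp = sqrt(38922155.6886) = 6238.76 m/s

6238.76


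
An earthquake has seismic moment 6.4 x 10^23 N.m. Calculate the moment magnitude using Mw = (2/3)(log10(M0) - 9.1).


log10(M0) = log10(6.4 x 10^23) = 23.8062
Mw = 2/3 * (23.8062 - 9.1)
= 2/3 * 14.7062
= 9.8

9.8


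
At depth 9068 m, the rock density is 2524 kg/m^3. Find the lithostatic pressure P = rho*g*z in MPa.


P = rho * g * z / 1e6
= 2524 * 9.81 * 9068 / 1e6
= 224527669.92 / 1e6
= 224.5277 MPa

224.5277


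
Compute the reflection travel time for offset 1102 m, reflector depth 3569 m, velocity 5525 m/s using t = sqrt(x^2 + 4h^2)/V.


x^2 + 4h^2 = 1102^2 + 4*3569^2 = 1214404 + 50951044 = 52165448
sqrt(52165448) = 7222.5652
t = 7222.5652 / 5525 = 1.3073 s

1.3073


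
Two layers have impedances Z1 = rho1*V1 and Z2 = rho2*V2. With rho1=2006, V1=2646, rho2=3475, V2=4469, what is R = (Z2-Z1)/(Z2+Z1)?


Z1 = 2006 * 2646 = 5307876
Z2 = 3475 * 4469 = 15529775
R = (15529775 - 5307876) / (15529775 + 5307876) = 10221899 / 20837651 = 0.4905

0.4905


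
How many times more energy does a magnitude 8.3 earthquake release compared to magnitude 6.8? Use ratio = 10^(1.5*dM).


M2 - M1 = 8.3 - 6.8 = 1.5
1.5 * 1.5 = 2.25
ratio = 10^2.25 = 177.83

177.83


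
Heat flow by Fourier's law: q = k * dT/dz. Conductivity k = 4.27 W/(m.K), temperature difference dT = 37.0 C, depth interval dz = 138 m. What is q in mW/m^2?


q = k * dT / dz * 1000
= 4.27 * 37.0 / 138 * 1000
= 1.144855 * 1000
= 1144.8551 mW/m^2

1144.8551


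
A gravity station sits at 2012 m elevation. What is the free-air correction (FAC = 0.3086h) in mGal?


FAC = 0.3086 * h
= 0.3086 * 2012
= 620.9032 mGal

620.9032


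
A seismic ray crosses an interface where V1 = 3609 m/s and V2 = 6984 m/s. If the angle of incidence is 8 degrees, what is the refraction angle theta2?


sin(theta1) = sin(8 deg) = 0.139173
sin(theta2) = V2/V1 * sin(theta1) = 6984/3609 * 0.139173 = 0.269323
theta2 = arcsin(0.269323) = 15.624 degrees

15.624


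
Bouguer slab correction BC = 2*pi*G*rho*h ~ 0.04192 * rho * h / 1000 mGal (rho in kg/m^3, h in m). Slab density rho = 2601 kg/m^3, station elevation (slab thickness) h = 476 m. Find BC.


BC = 0.04192 * rho * h / 1000
= 0.04192 * 2601 * 476 / 1000
= 51.9001 mGal

51.9001


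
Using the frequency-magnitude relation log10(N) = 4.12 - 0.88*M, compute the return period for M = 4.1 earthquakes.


log10(N) = 4.12 - 0.88*4.1 = 0.512
N = 10^0.512 = 3.250873
T = 1/N = 1/3.250873 = 0.3076 years

0.3076


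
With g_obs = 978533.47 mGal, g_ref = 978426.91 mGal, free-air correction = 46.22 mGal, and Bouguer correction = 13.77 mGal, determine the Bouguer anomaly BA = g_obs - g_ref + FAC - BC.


BA = g_obs - g_ref + FAC - BC
= 978533.47 - 978426.91 + 46.22 - 13.77
= 139.01 mGal

139.01


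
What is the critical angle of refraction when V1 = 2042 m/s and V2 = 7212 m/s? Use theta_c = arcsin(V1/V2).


V1/V2 = 2042/7212 = 0.283139
theta_c = arcsin(0.283139) = 16.4477 degrees

16.4477


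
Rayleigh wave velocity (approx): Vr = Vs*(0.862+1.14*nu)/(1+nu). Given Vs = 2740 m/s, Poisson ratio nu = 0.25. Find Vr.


Numerator factor = 0.862 + 1.14*0.25 = 1.147
Denominator = 1 + 0.25 = 1.25
Vr = 2740 * 1.147 / 1.25 = 2514.22 m/s

2514.22


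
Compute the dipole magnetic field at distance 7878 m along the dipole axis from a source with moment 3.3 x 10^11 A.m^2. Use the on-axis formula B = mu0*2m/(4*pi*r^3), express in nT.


m = 3.3 x 10^11 = 330000000000 A.m^2
2m = 660000000000 A.m^2
r^3 = 7878^3 = 488931400152
B = (4pi*10^-7) * 660000000000 / (4*pi * 488931400152) * 1e9
= 829380.460548 / 6144093179307.58 * 1e9
= 134.9883 nT

134.9883


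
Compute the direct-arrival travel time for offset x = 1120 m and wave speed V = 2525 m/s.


t = x / V
= 1120 / 2525
= 0.4436 s

0.4436


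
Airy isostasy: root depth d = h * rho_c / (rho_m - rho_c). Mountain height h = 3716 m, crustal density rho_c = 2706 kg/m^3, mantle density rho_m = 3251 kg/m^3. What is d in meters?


rho_m - rho_c = 3251 - 2706 = 545
d = 3716 * 2706 / 545
= 10055496 / 545
= 18450.45 m

18450.45


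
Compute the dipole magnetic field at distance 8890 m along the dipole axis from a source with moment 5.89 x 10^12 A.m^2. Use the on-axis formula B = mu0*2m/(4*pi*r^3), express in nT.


m = 5.89 x 10^12 = 5890000000000 A.m^2
2m = 11780000000000 A.m^2
r^3 = 8890^3 = 702595369000
B = (4pi*10^-7) * 11780000000000 / (4*pi * 702595369000) * 1e9
= 14803184.583715 / 8829073798786.44 * 1e9
= 1676.6407 nT

1676.6407


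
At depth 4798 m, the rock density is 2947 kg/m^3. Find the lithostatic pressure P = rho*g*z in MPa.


P = rho * g * z / 1e6
= 2947 * 9.81 * 4798 / 1e6
= 138710515.86 / 1e6
= 138.7105 MPa

138.7105


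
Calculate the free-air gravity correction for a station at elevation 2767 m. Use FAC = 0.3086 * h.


FAC = 0.3086 * h
= 0.3086 * 2767
= 853.8962 mGal

853.8962


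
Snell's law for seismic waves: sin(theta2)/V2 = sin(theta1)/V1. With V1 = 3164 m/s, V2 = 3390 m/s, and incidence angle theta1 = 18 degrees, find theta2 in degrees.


sin(theta1) = sin(18 deg) = 0.309017
sin(theta2) = V2/V1 * sin(theta1) = 3390/3164 * 0.309017 = 0.33109
theta2 = arcsin(0.33109) = 19.3349 degrees

19.3349


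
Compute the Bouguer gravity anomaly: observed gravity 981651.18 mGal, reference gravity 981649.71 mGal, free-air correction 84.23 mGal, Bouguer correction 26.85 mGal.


BA = g_obs - g_ref + FAC - BC
= 981651.18 - 981649.71 + 84.23 - 26.85
= 58.85 mGal

58.85


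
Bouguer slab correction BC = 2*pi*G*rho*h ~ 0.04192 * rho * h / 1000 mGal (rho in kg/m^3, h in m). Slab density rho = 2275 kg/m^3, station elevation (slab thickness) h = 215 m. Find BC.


BC = 0.04192 * rho * h / 1000
= 0.04192 * 2275 * 215 / 1000
= 20.5041 mGal

20.5041


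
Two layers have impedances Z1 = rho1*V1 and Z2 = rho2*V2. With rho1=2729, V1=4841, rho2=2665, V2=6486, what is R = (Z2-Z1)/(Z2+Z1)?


Z1 = 2729 * 4841 = 13211089
Z2 = 2665 * 6486 = 17285190
R = (17285190 - 13211089) / (17285190 + 13211089) = 4074101 / 30496279 = 0.1336

0.1336


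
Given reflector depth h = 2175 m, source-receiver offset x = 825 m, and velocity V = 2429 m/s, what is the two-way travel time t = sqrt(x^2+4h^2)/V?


x^2 + 4h^2 = 825^2 + 4*2175^2 = 680625 + 18922500 = 19603125
sqrt(19603125) = 4427.5416
t = 4427.5416 / 2429 = 1.8228 s

1.8228


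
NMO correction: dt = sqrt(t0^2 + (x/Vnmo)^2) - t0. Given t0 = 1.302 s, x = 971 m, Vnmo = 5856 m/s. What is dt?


x/Vnmo = 971/5856 = 0.165813
(x/Vnmo)^2 = 0.027494
t0^2 = 1.695204
sqrt(1.695204 + 0.027494) = 1.312516
dt = 1.312516 - 1.302 = 0.010516

0.010516


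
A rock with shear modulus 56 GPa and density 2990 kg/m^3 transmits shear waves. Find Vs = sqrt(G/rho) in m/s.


Convert G to Pa: G = 56e9 Pa
Compute G/rho = 56e9 / 2990 = 18729096.99
Vs = sqrt(18729096.99) = 4327.71 m/s

4327.71


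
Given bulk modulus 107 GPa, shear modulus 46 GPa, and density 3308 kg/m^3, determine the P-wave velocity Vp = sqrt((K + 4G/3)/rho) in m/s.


First compute the effective modulus:
K + 4G/3 = 107e9 + 4*46e9/3 = 168333333333.33 Pa
Then divide by density:
168333333333.33 / 3308 = 50886739.2181 Pa/(kg/m^3)
Take the square root:
Vp = sqrt(50886739.2181) = 7133.49 m/s

7133.49


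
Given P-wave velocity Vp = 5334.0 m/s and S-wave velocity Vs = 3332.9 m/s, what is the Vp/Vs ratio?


Vp/Vs = 5334.0 / 3332.9
= 1.6004

1.6004


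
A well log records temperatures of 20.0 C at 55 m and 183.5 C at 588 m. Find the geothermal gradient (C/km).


dT = 183.5 - 20.0 = 163.5 C
dz = 588 - 55 = 533 m
gradient = dT/dz * 1000 = 163.5/533 * 1000 = 306.7542 C/km

306.7542


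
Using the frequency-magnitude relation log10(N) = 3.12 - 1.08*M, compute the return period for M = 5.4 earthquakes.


log10(N) = 3.12 - 1.08*5.4 = -2.712
N = 10^-2.712 = 0.001941
T = 1/N = 1/0.001941 = 515.2286 years

515.2286


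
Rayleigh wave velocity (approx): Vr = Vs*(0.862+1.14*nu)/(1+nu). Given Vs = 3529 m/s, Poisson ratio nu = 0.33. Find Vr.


Numerator factor = 0.862 + 1.14*0.33 = 1.2382
Denominator = 1 + 0.33 = 1.33
Vr = 3529 * 1.2382 / 1.33 = 3285.42 m/s

3285.42


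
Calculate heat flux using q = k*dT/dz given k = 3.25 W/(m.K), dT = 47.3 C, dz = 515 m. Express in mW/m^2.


q = k * dT / dz * 1000
= 3.25 * 47.3 / 515 * 1000
= 0.298495 * 1000
= 298.4951 mW/m^2

298.4951


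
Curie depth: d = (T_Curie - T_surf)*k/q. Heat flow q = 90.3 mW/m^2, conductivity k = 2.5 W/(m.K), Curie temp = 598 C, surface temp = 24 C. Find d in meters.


T_Curie - T_surf = 598 - 24 = 574 C
Convert q to W/m^2: 90.3 mW/m^2 = 0.0903 W/m^2
d = 574 * 2.5 / 0.0903 = 15891.47 m

15891.47


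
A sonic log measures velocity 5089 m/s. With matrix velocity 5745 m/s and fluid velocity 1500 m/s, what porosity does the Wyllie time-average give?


1/V - 1/Vm = 1/5089 - 1/5745 = 2.244e-05
1/Vf - 1/Vm = 1/1500 - 1/5745 = 0.0004926
phi = 2.244e-05 / 0.0004926 = 0.0455

0.0455


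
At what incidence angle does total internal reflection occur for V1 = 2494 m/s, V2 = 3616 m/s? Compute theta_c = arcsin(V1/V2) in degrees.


V1/V2 = 2494/3616 = 0.689712
theta_c = arcsin(0.689712) = 43.6073 degrees

43.6073


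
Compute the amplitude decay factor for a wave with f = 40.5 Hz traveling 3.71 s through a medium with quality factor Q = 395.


pi*f*t/Q = pi*40.5*3.71/395 = 1.195038
A/A0 = exp(-1.195038) = 0.302692

0.302692


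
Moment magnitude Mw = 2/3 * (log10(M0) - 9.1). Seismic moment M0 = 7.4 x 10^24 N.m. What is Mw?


log10(M0) = log10(7.4 x 10^24) = 24.8692
Mw = 2/3 * (24.8692 - 9.1)
= 2/3 * 15.7692
= 10.51

10.51


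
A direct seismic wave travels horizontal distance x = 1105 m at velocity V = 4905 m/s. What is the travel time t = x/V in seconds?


t = x / V
= 1105 / 4905
= 0.2253 s

0.2253


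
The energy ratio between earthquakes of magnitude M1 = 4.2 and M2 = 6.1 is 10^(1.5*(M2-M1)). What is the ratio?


M2 - M1 = 6.1 - 4.2 = 1.9
1.5 * 1.9 = 2.85
ratio = 10^2.85 = 707.95

707.95


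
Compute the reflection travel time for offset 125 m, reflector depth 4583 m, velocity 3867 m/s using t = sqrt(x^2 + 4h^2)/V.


x^2 + 4h^2 = 125^2 + 4*4583^2 = 15625 + 84015556 = 84031181
sqrt(84031181) = 9166.8523
t = 9166.8523 / 3867 = 2.3705 s

2.3705


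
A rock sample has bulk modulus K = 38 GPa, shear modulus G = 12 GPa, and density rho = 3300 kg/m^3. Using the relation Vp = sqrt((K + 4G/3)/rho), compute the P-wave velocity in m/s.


First compute the effective modulus:
K + 4G/3 = 38e9 + 4*12e9/3 = 54000000000.0 Pa
Then divide by density:
54000000000.0 / 3300 = 16363636.3636 Pa/(kg/m^3)
Take the square root:
Vp = sqrt(16363636.3636) = 4045.2 m/s

4045.2


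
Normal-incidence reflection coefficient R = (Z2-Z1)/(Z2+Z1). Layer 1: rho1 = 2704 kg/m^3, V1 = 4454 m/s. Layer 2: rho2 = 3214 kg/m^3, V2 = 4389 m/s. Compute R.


Z1 = 2704 * 4454 = 12043616
Z2 = 3214 * 4389 = 14106246
R = (14106246 - 12043616) / (14106246 + 12043616) = 2062630 / 26149862 = 0.0789

0.0789


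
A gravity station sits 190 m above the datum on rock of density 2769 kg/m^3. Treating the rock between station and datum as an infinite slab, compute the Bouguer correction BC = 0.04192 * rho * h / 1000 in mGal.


BC = 0.04192 * rho * h / 1000
= 0.04192 * 2769 * 190 / 1000
= 22.0545 mGal

22.0545


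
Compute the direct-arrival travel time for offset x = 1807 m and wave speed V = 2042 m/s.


t = x / V
= 1807 / 2042
= 0.8849 s

0.8849


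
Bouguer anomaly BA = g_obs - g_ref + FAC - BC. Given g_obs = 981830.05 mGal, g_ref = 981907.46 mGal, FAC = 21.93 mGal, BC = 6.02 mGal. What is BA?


BA = g_obs - g_ref + FAC - BC
= 981830.05 - 981907.46 + 21.93 - 6.02
= -61.5 mGal

-61.5


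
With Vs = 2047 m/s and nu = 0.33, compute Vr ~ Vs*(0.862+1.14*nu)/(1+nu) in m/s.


Numerator factor = 0.862 + 1.14*0.33 = 1.2382
Denominator = 1 + 0.33 = 1.33
Vr = 2047 * 1.2382 / 1.33 = 1905.71 m/s

1905.71


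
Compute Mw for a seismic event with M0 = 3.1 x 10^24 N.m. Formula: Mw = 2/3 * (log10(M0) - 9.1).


log10(M0) = log10(3.1 x 10^24) = 24.4914
Mw = 2/3 * (24.4914 - 9.1)
= 2/3 * 15.3914
= 10.26

10.26


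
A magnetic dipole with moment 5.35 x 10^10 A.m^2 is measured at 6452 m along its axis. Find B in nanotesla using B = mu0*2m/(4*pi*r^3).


m = 5.35 x 10^10 = 53500000000 A.m^2
2m = 107000000000 A.m^2
r^3 = 6452^3 = 268585817408
B = (4pi*10^-7) * 107000000000 / (4*pi * 268585817408) * 1e9
= 134460.165574 / 3375148923309.53 * 1e9
= 39.8383 nT

39.8383


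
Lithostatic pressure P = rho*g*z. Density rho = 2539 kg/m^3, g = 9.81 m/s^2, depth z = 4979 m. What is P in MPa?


P = rho * g * z / 1e6
= 2539 * 9.81 * 4979 / 1e6
= 124014890.61 / 1e6
= 124.0149 MPa

124.0149


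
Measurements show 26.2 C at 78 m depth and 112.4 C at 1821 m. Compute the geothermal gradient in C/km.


dT = 112.4 - 26.2 = 86.2 C
dz = 1821 - 78 = 1743 m
gradient = dT/dz * 1000 = 86.2/1743 * 1000 = 49.455 C/km

49.455


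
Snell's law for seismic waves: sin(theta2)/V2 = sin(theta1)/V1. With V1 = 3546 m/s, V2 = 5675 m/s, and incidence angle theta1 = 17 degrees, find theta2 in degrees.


sin(theta1) = sin(17 deg) = 0.292372
sin(theta2) = V2/V1 * sin(theta1) = 5675/3546 * 0.292372 = 0.46791
theta2 = arcsin(0.46791) = 27.8987 degrees

27.8987


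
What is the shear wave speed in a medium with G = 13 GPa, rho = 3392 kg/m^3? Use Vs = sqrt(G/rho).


Convert G to Pa: G = 13e9 Pa
Compute G/rho = 13e9 / 3392 = 3832547.1698
Vs = sqrt(3832547.1698) = 1957.69 m/s

1957.69


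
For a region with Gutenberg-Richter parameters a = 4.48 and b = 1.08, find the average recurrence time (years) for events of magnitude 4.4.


log10(N) = 4.48 - 1.08*4.4 = -0.272
N = 10^-0.272 = 0.534564
T = 1/N = 1/0.534564 = 1.8707 years

1.8707


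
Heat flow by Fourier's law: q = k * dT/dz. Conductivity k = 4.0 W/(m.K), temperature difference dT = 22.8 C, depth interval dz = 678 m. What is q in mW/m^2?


q = k * dT / dz * 1000
= 4.0 * 22.8 / 678 * 1000
= 0.134513 * 1000
= 134.5133 mW/m^2

134.5133


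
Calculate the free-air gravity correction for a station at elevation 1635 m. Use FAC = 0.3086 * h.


FAC = 0.3086 * h
= 0.3086 * 1635
= 504.561 mGal

504.561


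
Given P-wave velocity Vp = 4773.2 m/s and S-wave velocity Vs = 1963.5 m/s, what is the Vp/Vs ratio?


Vp/Vs = 4773.2 / 1963.5
= 2.431

2.431


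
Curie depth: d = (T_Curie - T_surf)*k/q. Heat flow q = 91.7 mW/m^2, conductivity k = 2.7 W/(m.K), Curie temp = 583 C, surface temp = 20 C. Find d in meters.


T_Curie - T_surf = 583 - 20 = 563 C
Convert q to W/m^2: 91.7 mW/m^2 = 0.0917 W/m^2
d = 563 * 2.7 / 0.0917 = 16576.88 m

16576.88


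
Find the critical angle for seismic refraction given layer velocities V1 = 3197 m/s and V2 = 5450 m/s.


V1/V2 = 3197/5450 = 0.586606
theta_c = arcsin(0.586606) = 35.9165 degrees

35.9165


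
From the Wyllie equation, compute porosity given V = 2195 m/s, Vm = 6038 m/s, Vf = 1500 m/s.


1/V - 1/Vm = 1/2195 - 1/6038 = 0.00028996
1/Vf - 1/Vm = 1/1500 - 1/6038 = 0.00050105
phi = 0.00028996 / 0.00050105 = 0.5787

0.5787


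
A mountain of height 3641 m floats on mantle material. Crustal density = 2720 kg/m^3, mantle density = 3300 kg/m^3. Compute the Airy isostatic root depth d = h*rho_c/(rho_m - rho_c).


rho_m - rho_c = 3300 - 2720 = 580
d = 3641 * 2720 / 580
= 9903520 / 580
= 17075.03 m

17075.03


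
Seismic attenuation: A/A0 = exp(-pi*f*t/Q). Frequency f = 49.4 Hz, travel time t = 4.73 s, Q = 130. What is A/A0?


pi*f*t/Q = pi*49.4*4.73/130 = 5.646699
A/A0 = exp(-5.646699) = 0.003529

0.003529


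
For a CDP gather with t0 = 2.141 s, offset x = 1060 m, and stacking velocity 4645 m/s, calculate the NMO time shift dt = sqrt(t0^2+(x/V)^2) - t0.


x/Vnmo = 1060/4645 = 0.228202
(x/Vnmo)^2 = 0.052076
t0^2 = 4.583881
sqrt(4.583881 + 0.052076) = 2.153127
dt = 2.153127 - 2.141 = 0.012127

0.012127


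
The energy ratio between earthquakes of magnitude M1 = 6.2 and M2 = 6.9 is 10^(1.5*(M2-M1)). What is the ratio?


M2 - M1 = 6.9 - 6.2 = 0.7
1.5 * 0.7 = 1.05
ratio = 10^1.05 = 11.22

11.22


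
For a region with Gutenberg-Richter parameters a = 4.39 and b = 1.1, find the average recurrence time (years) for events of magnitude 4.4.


log10(N) = 4.39 - 1.1*4.4 = -0.45
N = 10^-0.45 = 0.354813
T = 1/N = 1/0.354813 = 2.8184 years

2.8184


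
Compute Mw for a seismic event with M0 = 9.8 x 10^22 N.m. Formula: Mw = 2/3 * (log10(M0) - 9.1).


log10(M0) = log10(9.8 x 10^22) = 22.9912
Mw = 2/3 * (22.9912 - 9.1)
= 2/3 * 13.8912
= 9.26

9.26


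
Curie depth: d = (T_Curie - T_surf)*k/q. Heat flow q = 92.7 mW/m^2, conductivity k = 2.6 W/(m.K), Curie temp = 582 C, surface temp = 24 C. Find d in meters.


T_Curie - T_surf = 582 - 24 = 558 C
Convert q to W/m^2: 92.7 mW/m^2 = 0.0927 W/m^2
d = 558 * 2.6 / 0.0927 = 15650.49 m

15650.49


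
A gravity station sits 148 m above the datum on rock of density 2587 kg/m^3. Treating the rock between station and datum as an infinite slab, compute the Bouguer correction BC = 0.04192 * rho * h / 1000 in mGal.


BC = 0.04192 * rho * h / 1000
= 0.04192 * 2587 * 148 / 1000
= 16.0502 mGal

16.0502


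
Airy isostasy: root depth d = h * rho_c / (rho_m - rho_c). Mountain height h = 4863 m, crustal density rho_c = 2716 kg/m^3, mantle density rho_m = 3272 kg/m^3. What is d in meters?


rho_m - rho_c = 3272 - 2716 = 556
d = 4863 * 2716 / 556
= 13207908 / 556
= 23755.23 m

23755.23


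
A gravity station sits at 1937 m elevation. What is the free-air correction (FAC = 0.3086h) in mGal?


FAC = 0.3086 * h
= 0.3086 * 1937
= 597.7582 mGal

597.7582


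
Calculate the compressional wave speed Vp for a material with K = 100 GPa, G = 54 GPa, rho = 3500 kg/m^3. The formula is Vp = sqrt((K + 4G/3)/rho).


First compute the effective modulus:
K + 4G/3 = 100e9 + 4*54e9/3 = 172000000000.0 Pa
Then divide by density:
172000000000.0 / 3500 = 49142857.1429 Pa/(kg/m^3)
Take the square root:
Vp = sqrt(49142857.1429) = 7010.2 m/s

7010.2


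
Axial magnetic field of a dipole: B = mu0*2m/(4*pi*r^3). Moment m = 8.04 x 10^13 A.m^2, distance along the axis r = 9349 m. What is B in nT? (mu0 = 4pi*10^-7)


m = 8.04 x 10^13 = 80400000000000 A.m^2
2m = 160800000000000 A.m^2
r^3 = 9349^3 = 817138135549
B = (4pi*10^-7) * 160800000000000 / (4*pi * 817138135549) * 1e9
= 202067239.478895 / 10268460654435.2 * 1e9
= 19678.4354 nT

19678.4354


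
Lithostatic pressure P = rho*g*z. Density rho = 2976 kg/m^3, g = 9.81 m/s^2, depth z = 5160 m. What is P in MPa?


P = rho * g * z / 1e6
= 2976 * 9.81 * 5160 / 1e6
= 150643929.6 / 1e6
= 150.6439 MPa

150.6439


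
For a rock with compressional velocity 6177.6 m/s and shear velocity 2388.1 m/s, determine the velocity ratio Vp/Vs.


Vp/Vs = 6177.6 / 2388.1
= 2.5868

2.5868


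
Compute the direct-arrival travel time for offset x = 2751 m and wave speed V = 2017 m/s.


t = x / V
= 2751 / 2017
= 1.3639 s

1.3639


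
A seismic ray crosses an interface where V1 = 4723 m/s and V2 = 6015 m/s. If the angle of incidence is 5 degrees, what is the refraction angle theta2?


sin(theta1) = sin(5 deg) = 0.087156
sin(theta2) = V2/V1 * sin(theta1) = 6015/4723 * 0.087156 = 0.110998
theta2 = arcsin(0.110998) = 6.3728 degrees

6.3728


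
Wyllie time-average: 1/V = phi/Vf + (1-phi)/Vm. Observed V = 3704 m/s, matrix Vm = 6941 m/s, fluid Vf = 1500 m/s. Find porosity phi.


1/V - 1/Vm = 1/3704 - 1/6941 = 0.00012591
1/Vf - 1/Vm = 1/1500 - 1/6941 = 0.0005226
phi = 0.00012591 / 0.0005226 = 0.2409

0.2409


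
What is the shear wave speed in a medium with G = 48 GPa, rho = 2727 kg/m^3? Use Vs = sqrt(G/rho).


Convert G to Pa: G = 48e9 Pa
Compute G/rho = 48e9 / 2727 = 17601760.176
Vs = sqrt(17601760.176) = 4195.45 m/s

4195.45


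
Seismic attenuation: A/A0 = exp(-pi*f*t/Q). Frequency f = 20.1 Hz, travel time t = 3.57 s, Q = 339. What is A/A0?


pi*f*t/Q = pi*20.1*3.57/339 = 0.664989
A/A0 = exp(-0.664989) = 0.514279

0.514279


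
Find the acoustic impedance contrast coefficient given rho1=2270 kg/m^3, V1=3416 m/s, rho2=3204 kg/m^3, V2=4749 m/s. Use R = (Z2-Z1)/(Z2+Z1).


Z1 = 2270 * 3416 = 7754320
Z2 = 3204 * 4749 = 15215796
R = (15215796 - 7754320) / (15215796 + 7754320) = 7461476 / 22970116 = 0.3248

0.3248


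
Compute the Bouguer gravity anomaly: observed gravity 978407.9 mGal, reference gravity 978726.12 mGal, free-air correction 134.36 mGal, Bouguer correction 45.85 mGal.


BA = g_obs - g_ref + FAC - BC
= 978407.9 - 978726.12 + 134.36 - 45.85
= -229.71 mGal

-229.71


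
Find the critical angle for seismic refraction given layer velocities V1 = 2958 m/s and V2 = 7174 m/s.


V1/V2 = 2958/7174 = 0.412322
theta_c = arcsin(0.412322) = 24.3508 degrees

24.3508


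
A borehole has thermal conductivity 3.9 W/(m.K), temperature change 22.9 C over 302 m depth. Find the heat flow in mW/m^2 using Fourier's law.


q = k * dT / dz * 1000
= 3.9 * 22.9 / 302 * 1000
= 0.295728 * 1000
= 295.7285 mW/m^2

295.7285


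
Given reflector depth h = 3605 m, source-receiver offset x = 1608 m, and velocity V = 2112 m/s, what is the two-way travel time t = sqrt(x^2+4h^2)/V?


x^2 + 4h^2 = 1608^2 + 4*3605^2 = 2585664 + 51984100 = 54569764
sqrt(54569764) = 7387.135
t = 7387.135 / 2112 = 3.4977 s

3.4977


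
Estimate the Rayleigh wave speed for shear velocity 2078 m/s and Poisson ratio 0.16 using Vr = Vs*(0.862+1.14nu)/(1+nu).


Numerator factor = 0.862 + 1.14*0.16 = 1.0444
Denominator = 1 + 0.16 = 1.16
Vr = 2078 * 1.0444 / 1.16 = 1870.92 m/s

1870.92


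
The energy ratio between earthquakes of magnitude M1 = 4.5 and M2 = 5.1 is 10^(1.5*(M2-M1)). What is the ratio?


M2 - M1 = 5.1 - 4.5 = 0.6
1.5 * 0.6 = 0.9
ratio = 10^0.9 = 7.94

7.94


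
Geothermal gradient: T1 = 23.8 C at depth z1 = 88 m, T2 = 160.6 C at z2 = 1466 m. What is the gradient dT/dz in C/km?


dT = 160.6 - 23.8 = 136.8 C
dz = 1466 - 88 = 1378 m
gradient = dT/dz * 1000 = 136.8/1378 * 1000 = 99.2743 C/km

99.2743


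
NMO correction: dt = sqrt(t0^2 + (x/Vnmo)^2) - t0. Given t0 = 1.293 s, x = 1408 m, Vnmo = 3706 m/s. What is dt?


x/Vnmo = 1408/3706 = 0.379924
(x/Vnmo)^2 = 0.144343
t0^2 = 1.671849
sqrt(1.671849 + 0.144343) = 1.347662
dt = 1.347662 - 1.293 = 0.054662

0.054662


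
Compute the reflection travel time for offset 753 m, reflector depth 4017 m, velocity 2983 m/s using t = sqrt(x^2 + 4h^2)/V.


x^2 + 4h^2 = 753^2 + 4*4017^2 = 567009 + 64545156 = 65112165
sqrt(65112165) = 8069.2109
t = 8069.2109 / 2983 = 2.7051 s

2.7051


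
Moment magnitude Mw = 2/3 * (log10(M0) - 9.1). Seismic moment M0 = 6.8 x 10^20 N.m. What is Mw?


log10(M0) = log10(6.8 x 10^20) = 20.8325
Mw = 2/3 * (20.8325 - 9.1)
= 2/3 * 11.7325
= 7.82

7.82


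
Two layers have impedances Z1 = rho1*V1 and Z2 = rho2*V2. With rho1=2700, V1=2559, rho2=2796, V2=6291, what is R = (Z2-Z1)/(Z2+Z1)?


Z1 = 2700 * 2559 = 6909300
Z2 = 2796 * 6291 = 17589636
R = (17589636 - 6909300) / (17589636 + 6909300) = 10680336 / 24498936 = 0.436

0.436


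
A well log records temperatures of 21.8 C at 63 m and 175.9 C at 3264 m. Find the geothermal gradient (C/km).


dT = 175.9 - 21.8 = 154.1 C
dz = 3264 - 63 = 3201 m
gradient = dT/dz * 1000 = 154.1/3201 * 1000 = 48.1412 C/km

48.1412


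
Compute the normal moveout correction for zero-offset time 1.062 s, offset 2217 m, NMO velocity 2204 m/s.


x/Vnmo = 2217/2204 = 1.005898
(x/Vnmo)^2 = 1.011832
t0^2 = 1.127844
sqrt(1.127844 + 1.011832) = 1.462763
dt = 1.462763 - 1.062 = 0.400763

0.400763


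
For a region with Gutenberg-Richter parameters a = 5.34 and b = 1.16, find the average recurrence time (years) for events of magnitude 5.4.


log10(N) = 5.34 - 1.16*5.4 = -0.924
N = 10^-0.924 = 0.119124
T = 1/N = 1/0.119124 = 8.3946 years

8.3946


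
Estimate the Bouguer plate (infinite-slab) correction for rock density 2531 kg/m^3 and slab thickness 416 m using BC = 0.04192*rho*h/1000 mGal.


BC = 0.04192 * rho * h / 1000
= 0.04192 * 2531 * 416 / 1000
= 44.1374 mGal

44.1374


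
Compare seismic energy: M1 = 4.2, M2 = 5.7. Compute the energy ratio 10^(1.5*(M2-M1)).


M2 - M1 = 5.7 - 4.2 = 1.5
1.5 * 1.5 = 2.25
ratio = 10^2.25 = 177.83

177.83


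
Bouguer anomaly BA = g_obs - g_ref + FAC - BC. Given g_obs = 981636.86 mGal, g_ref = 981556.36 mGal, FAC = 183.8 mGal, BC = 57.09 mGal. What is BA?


BA = g_obs - g_ref + FAC - BC
= 981636.86 - 981556.36 + 183.8 - 57.09
= 207.21 mGal

207.21


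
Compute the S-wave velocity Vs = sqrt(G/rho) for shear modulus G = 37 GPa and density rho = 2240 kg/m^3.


Convert G to Pa: G = 37e9 Pa
Compute G/rho = 37e9 / 2240 = 16517857.1429
Vs = sqrt(16517857.1429) = 4064.22 m/s

4064.22


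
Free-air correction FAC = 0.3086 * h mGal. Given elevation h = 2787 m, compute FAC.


FAC = 0.3086 * h
= 0.3086 * 2787
= 860.0682 mGal

860.0682


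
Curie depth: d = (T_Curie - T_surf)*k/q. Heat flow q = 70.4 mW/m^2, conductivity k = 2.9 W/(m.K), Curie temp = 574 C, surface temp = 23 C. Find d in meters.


T_Curie - T_surf = 574 - 23 = 551 C
Convert q to W/m^2: 70.4 mW/m^2 = 0.0704 W/m^2
d = 551 * 2.9 / 0.0704 = 22697.44 m

22697.44


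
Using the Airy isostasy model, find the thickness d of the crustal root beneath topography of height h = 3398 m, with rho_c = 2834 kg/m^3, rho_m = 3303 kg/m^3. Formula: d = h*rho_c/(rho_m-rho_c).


rho_m - rho_c = 3303 - 2834 = 469
d = 3398 * 2834 / 469
= 9629932 / 469
= 20532.9 m

20532.9


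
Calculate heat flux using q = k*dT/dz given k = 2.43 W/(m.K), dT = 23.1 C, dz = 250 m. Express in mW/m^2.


q = k * dT / dz * 1000
= 2.43 * 23.1 / 250 * 1000
= 0.224532 * 1000
= 224.532 mW/m^2

224.532


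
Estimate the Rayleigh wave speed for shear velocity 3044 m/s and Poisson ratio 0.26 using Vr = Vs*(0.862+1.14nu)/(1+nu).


Numerator factor = 0.862 + 1.14*0.26 = 1.1584
Denominator = 1 + 0.26 = 1.26
Vr = 3044 * 1.1584 / 1.26 = 2798.55 m/s

2798.55


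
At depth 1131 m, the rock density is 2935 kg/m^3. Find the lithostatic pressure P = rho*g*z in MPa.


P = rho * g * z / 1e6
= 2935 * 9.81 * 1131 / 1e6
= 32564147.85 / 1e6
= 32.5641 MPa

32.5641


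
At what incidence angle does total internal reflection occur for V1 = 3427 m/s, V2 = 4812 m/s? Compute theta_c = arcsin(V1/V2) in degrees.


V1/V2 = 3427/4812 = 0.712178
theta_c = arcsin(0.712178) = 45.4124 degrees

45.4124


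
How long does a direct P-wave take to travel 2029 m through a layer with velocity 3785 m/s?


t = x / V
= 2029 / 3785
= 0.5361 s

0.5361


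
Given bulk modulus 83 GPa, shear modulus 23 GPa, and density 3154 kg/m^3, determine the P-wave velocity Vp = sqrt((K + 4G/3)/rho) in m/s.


First compute the effective modulus:
K + 4G/3 = 83e9 + 4*23e9/3 = 113666666666.67 Pa
Then divide by density:
113666666666.67 / 3154 = 36038892.4118 Pa/(kg/m^3)
Take the square root:
Vp = sqrt(36038892.4118) = 6003.24 m/s

6003.24


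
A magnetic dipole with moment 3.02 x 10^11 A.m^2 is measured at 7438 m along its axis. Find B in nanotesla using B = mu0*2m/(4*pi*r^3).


m = 3.02 x 10^11 = 302000000000 A.m^2
2m = 604000000000 A.m^2
r^3 = 7438^3 = 411498751672
B = (4pi*10^-7) * 604000000000 / (4*pi * 411498751672) * 1e9
= 759008.785107 / 5171045820856.5 * 1e9
= 146.7805 nT

146.7805


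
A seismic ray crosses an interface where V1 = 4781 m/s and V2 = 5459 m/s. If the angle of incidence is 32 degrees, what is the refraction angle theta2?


sin(theta1) = sin(32 deg) = 0.529919
sin(theta2) = V2/V1 * sin(theta1) = 5459/4781 * 0.529919 = 0.605068
theta2 = arcsin(0.605068) = 37.2337 degrees

37.2337


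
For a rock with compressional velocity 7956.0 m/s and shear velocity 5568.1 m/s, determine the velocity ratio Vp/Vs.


Vp/Vs = 7956.0 / 5568.1
= 1.4289

1.4289


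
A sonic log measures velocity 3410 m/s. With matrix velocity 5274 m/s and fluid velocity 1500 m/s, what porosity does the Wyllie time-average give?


1/V - 1/Vm = 1/3410 - 1/5274 = 0.00010365
1/Vf - 1/Vm = 1/1500 - 1/5274 = 0.00047706
phi = 0.00010365 / 0.00047706 = 0.2173

0.2173


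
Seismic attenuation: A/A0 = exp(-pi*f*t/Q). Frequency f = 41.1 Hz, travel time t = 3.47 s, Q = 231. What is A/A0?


pi*f*t/Q = pi*41.1*3.47/231 = 1.939587
A/A0 = exp(-1.939587) = 0.143763

0.143763
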